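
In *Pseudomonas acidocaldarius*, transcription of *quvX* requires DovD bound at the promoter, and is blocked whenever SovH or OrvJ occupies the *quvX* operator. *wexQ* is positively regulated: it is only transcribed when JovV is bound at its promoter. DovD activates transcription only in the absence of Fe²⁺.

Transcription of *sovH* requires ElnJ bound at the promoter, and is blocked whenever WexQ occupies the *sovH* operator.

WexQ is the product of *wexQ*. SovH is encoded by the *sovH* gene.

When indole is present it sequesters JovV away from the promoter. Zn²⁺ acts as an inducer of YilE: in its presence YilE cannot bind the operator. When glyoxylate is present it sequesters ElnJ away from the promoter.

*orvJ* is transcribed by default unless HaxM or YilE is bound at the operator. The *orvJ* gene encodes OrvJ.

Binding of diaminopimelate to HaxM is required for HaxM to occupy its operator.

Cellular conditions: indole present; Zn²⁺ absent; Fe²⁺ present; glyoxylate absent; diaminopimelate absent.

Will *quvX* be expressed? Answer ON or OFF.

Fe²⁺ is present, so DovD is inactive.
Indole is present, so JovV is inactive.
Required activator JovV is absent, so *wexQ* is not transcribed.
So WexQ is not produced.
Glyoxylate is absent, so ElnJ is active.
No repressor is bound and ElnJ is active, so *sovH* is transcribed.
So SovH is produced and active.
Diaminopimelate is absent, so HaxM is inactive.
Zn²⁺ is absent, so YilE is active.
With repressor YilE bound, *orvJ* is not transcribed.
So OrvJ is not produced.
With repressor SovH bound, *quvX* is not transcribed.

OFF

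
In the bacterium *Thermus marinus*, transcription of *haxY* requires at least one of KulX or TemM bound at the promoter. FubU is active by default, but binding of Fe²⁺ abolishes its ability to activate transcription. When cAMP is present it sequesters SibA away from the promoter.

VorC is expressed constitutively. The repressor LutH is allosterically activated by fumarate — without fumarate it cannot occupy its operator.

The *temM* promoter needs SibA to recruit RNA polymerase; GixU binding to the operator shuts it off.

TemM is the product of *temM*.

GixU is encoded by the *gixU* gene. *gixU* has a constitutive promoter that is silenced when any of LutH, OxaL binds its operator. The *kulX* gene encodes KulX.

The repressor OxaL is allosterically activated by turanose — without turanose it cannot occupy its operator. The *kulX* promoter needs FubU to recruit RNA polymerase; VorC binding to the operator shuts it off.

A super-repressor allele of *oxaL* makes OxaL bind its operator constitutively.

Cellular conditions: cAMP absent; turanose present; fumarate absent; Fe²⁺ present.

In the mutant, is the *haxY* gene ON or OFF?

VorC is produced constitutively and is active.
Fe²⁺ is present, so FubU is inactive.
With repressor VorC bound, *kulX* is not transcribed.
So KulX is not produced.
cAMP is absent, so SibA is active.
Fumarate is absent, so LutH is inactive.
OxaL is constitutively active in this strain.
With repressor OxaL bound, *gixU* is not transcribed.
So GixU is not produced.
No repressor is bound and SibA is active, so *temM* is transcribed.
So TemM is produced and active.
Activator TemM is present, so *haxY* is transcribed.

ON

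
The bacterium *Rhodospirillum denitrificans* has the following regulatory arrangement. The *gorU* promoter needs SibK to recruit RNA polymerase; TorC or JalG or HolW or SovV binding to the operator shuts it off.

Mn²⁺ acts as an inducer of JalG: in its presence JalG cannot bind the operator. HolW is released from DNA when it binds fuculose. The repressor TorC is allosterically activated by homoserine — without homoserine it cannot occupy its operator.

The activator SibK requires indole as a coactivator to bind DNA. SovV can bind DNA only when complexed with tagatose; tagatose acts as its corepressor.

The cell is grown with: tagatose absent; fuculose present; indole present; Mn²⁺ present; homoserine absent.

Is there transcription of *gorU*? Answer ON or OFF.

ON

Homoserine is absent, so TorC is inactive.
Indole is present, so SibK is active.
Mn²⁺ is present, so JalG is inactive.
Fuculose is present, so HolW is inactive.
Tagatose is absent, so SovV is inactive.
No repressor is bound and SibK is active, so *gorU* is transcribed.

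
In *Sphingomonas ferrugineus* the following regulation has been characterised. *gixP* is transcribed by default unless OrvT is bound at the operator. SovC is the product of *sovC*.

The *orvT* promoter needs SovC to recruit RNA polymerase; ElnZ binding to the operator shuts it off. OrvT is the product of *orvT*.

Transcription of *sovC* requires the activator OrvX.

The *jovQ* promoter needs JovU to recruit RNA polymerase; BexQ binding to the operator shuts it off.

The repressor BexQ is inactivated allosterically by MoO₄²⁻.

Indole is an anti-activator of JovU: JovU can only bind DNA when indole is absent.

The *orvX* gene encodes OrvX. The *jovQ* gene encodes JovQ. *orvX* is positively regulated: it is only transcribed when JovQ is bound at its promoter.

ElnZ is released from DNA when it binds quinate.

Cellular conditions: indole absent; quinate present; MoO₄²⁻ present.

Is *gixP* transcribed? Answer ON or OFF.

OFF

Indole is absent, so JovU is active.
MoO₄²⁻ is present, so BexQ is inactive.
No repressor is bound and JovU is active, so *jovQ* is transcribed.
So JovQ is produced and active.
No repressor is bound and JovQ is active, so *orvX* is transcribed.
So OrvX is produced and active.
No repressor is bound and OrvX is active, so *sovC* is transcribed.
So SovC is produced and active.
Quinate is present, so ElnZ is inactive.
No repressor is bound and SovC is active, so *orvT* is transcribed.
So OrvT is produced and active.
With repressor OrvT bound, *gixP* is not transcribed.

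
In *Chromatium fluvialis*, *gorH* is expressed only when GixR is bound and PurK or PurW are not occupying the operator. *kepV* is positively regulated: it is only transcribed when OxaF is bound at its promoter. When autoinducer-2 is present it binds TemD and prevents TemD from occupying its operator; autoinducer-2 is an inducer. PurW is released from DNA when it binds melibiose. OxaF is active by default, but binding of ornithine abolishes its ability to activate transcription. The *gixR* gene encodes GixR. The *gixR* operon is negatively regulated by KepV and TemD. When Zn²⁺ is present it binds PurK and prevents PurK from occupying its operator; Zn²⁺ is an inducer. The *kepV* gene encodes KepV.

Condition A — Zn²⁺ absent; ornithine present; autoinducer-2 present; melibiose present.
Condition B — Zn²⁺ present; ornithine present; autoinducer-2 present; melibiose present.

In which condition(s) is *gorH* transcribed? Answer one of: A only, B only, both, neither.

B only

Condition A:
Zn²⁺ is absent, so PurK is active.
Ornithine is present, so OxaF is inactive.
Required activator OxaF is absent, so *kepV* is not transcribed.
So KepV is not produced.
Autoinducer-2 is present, so TemD is inactive.
With no repressor bound, *gixR* is transcribed.
So GixR is produced and active.
Melibiose is present, so PurW is inactive.
With repressor PurK bound, *gorH* is not transcribed.
→ *gorH* is OFF in A.
Condition B:
Zn²⁺ is present, so PurK is inactive.
Ornithine is present, so OxaF is inactive.
Required activator OxaF is absent, so *kepV* is not transcribed.
So KepV is not produced.
Autoinducer-2 is present, so TemD is inactive.
With no repressor bound, *gixR* is transcribed.
So GixR is produced and active.
Melibiose is present, so PurW is inactive.
No repressor is bound and GixR is active, so *gorH* is transcribed.
→ *gorH* is ON in B.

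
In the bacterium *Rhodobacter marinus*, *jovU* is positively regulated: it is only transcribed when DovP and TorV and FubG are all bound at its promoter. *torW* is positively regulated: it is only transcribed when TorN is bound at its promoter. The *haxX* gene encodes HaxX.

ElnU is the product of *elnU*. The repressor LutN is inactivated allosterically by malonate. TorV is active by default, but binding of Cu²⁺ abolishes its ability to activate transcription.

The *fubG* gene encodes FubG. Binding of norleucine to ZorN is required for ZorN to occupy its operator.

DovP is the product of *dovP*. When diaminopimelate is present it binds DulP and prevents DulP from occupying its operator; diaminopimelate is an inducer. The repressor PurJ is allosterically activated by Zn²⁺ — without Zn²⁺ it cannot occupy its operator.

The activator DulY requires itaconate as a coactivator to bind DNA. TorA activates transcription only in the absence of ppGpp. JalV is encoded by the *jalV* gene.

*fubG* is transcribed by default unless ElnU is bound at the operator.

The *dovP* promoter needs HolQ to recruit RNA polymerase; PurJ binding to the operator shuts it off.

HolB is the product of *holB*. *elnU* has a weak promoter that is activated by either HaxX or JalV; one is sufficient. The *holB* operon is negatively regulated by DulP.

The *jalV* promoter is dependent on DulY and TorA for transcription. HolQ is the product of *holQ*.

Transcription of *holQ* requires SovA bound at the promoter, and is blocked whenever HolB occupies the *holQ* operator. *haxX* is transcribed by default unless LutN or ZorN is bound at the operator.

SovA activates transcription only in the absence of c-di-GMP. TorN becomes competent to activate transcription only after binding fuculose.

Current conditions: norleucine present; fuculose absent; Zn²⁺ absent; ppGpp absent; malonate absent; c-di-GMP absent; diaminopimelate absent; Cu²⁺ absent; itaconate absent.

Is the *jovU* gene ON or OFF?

Diaminopimelate is absent, so DulP is active.
With repressor DulP bound, *holB* is not transcribed.
So HolB is not produced.
c-di-GMP is absent, so SovA is active.
No repressor is bound and SovA is active, so *holQ* is transcribed.
So HolQ is produced and active.
Zn²⁺ is absent, so PurJ is inactive.
No repressor is bound and HolQ is active, so *dovP* is transcribed.
So DovP is produced and active.
Cu²⁺ is absent, so TorV is active.
Malonate is absent, so LutN is active.
Norleucine is present, so ZorN is active.
With repressor LutN bound, *haxX* is not transcribed.
So HaxX is not produced.
Itaconate is absent, so DulY is inactive.
ppGpp is absent, so TorA is active.
Required activator DulY is absent, so *jalV* is not transcribed.
So JalV is not produced.
No activator is available at the *elnU* promoter, so *elnU* is not transcribed.
So ElnU is not produced.
With no repressor bound, *fubG* is transcribed.
So FubG is produced and active.
No repressor is bound and DovP and TorV and FubG are active, so *jovU* is transcribed.

ON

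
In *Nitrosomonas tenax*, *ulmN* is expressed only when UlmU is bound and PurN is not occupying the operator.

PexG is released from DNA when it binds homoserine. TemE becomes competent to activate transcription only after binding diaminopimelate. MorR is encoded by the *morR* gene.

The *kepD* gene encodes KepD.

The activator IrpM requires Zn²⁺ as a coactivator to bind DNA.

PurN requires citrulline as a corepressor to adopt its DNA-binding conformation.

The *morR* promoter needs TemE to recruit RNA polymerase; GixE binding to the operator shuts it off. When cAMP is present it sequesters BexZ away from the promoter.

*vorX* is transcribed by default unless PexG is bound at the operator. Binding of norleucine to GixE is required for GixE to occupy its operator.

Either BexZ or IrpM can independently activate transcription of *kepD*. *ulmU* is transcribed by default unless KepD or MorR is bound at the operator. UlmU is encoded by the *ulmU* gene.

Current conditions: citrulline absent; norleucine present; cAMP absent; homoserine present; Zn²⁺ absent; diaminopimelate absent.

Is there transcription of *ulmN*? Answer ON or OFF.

OFF

Citrulline is absent, so PurN is inactive.
cAMP is absent, so BexZ is active.
Zn²⁺ is absent, so IrpM is inactive.
Activator BexZ is present, so *kepD* is transcribed.
So KepD is produced and active.
Norleucine is present, so GixE is active.
Diaminopimelate is absent, so TemE is inactive.
With repressor GixE bound, *morR* is not transcribed.
So MorR is not produced.
With repressor KepD bound, *ulmU* is not transcribed.
So UlmU is not produced.
Required activator UlmU is absent, so *ulmN* is not transcribed.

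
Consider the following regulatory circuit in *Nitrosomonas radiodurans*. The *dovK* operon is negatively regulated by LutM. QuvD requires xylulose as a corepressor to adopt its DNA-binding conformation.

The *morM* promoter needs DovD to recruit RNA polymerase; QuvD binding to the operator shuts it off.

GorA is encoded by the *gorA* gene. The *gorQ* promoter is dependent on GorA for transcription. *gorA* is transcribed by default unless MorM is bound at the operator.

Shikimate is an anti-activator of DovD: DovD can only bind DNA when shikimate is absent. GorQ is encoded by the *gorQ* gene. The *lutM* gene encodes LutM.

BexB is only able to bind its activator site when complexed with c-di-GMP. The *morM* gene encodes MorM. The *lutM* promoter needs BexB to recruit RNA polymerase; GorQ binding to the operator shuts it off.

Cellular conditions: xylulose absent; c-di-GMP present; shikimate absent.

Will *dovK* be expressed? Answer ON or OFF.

OFF

Xylulose is absent, so QuvD is inactive.
Shikimate is absent, so DovD is active.
No repressor is bound and DovD is active, so *morM* is transcribed.
So MorM is produced and active.
With repressor MorM bound, *gorA* is not transcribed.
So GorA is not produced.
Required activator GorA is absent, so *gorQ* is not transcribed.
So GorQ is not produced.
c-di-GMP is present, so BexB is active.
No repressor is bound and BexB is active, so *lutM* is transcribed.
So LutM is produced and active.
With repressor LutM bound, *dovK* is not transcribed.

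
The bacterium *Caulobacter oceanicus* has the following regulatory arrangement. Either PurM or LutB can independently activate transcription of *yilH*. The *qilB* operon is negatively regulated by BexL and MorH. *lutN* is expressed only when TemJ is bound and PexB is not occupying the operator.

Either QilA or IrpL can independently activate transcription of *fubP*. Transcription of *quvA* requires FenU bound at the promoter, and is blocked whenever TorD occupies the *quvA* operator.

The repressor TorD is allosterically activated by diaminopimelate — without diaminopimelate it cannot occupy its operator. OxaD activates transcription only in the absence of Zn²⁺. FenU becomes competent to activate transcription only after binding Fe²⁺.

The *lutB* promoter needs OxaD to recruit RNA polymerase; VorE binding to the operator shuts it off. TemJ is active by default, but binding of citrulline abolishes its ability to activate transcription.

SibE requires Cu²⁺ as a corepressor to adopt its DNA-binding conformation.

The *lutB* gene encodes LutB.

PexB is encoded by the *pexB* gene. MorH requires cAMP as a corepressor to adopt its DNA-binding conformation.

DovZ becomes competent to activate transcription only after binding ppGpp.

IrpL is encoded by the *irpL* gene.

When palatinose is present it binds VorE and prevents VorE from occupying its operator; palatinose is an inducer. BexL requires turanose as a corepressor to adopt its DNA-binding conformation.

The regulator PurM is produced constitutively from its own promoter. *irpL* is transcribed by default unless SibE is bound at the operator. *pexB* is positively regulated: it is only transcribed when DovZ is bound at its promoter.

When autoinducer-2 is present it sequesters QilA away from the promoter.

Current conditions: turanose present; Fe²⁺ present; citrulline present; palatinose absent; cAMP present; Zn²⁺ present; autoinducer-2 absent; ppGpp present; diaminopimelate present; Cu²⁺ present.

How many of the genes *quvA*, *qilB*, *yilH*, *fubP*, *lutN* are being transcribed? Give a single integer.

2

Fe²⁺ is present, so FenU is active.
Diaminopimelate is present, so TorD is active.
With repressor TorD bound, *quvA* is not transcribed.
→ *quvA* is OFF.
Turanose is present, so BexL is active.
cAMP is present, so MorH is active.
With repressor BexL bound, *qilB* is not transcribed.
→ *qilB* is OFF.
PurM is produced constitutively and is active.
Zn²⁺ is present, so OxaD is inactive.
Palatinose is absent, so VorE is active.
With repressor VorE bound, *lutB* is not transcribed.
So LutB is not produced.
Activator PurM is present, so *yilH* is transcribed.
→ *yilH* is ON.
Autoinducer-2 is absent, so QilA is active.
Cu²⁺ is present, so SibE is active.
With repressor SibE bound, *irpL* is not transcribed.
So IrpL is not produced.
Activator QilA is present, so *fubP* is transcribed.
→ *fubP* is ON.
Citrulline is present, so TemJ is inactive.
ppGpp is present, so DovZ is active.
No repressor is bound and DovZ is active, so *pexB* is transcribed.
So PexB is produced and active.
With repressor PexB bound, *lutN* is not transcribed.
→ *lutN* is OFF.
2 of the 5 genes are transcribed.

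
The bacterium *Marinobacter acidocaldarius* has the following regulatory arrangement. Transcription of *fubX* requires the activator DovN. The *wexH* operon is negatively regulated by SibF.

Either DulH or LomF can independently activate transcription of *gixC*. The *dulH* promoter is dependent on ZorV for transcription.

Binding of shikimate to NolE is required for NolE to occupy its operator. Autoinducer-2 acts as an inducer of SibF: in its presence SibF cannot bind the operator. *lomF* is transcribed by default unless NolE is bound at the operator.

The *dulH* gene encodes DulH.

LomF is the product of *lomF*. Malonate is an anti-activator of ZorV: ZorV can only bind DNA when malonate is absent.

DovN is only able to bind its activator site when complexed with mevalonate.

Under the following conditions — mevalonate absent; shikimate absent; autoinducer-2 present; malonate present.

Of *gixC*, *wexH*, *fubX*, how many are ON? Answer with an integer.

Malonate is present, so ZorV is inactive.
Required activator ZorV is absent, so *dulH* is not transcribed.
So DulH is not produced.
Shikimate is absent, so NolE is inactive.
With no repressor bound, *lomF* is transcribed.
So LomF is produced and active.
Activator LomF is present, so *gixC* is transcribed.
→ *gixC* is ON.
Autoinducer-2 is present, so SibF is inactive.
With no repressor bound, *wexH* is transcribed.
→ *wexH* is ON.
Mevalonate is absent, so DovN is inactive.
Required activator DovN is absent, so *fubX* is not transcribed.
→ *fubX* is OFF.
2 of the 3 genes are transcribed.

2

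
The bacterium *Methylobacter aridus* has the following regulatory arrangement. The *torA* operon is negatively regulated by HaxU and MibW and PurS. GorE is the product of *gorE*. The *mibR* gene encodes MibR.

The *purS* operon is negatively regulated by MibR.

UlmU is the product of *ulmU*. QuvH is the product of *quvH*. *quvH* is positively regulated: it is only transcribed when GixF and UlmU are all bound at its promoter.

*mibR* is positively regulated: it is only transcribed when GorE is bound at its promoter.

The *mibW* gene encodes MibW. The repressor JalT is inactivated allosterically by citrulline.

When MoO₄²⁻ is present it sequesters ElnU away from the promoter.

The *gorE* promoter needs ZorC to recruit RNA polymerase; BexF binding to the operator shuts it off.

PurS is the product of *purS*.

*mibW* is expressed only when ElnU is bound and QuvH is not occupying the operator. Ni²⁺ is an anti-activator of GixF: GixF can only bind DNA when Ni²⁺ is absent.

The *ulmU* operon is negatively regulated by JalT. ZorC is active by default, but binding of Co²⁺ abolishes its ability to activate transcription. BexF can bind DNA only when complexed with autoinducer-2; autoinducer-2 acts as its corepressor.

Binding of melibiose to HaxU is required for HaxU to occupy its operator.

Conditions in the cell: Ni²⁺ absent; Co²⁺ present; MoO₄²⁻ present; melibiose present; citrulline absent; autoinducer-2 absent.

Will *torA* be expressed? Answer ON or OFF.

OFF

Melibiose is present, so HaxU is active.
Ni²⁺ is absent, so GixF is active.
Citrulline is absent, so JalT is active.
With repressor JalT bound, *ulmU* is not transcribed.
So UlmU is not produced.
Required activator UlmU is absent, so *quvH* is not transcribed.
So QuvH is not produced.
MoO₄²⁻ is present, so ElnU is inactive.
Required activator ElnU is absent, so *mibW* is not transcribed.
So MibW is not produced.
Autoinducer-2 is absent, so BexF is inactive.
Co²⁺ is present, so ZorC is inactive.
Required activator ZorC is absent, so *gorE* is not transcribed.
So GorE is not produced.
Required activator GorE is absent, so *mibR* is not transcribed.
So MibR is not produced.
With no repressor bound, *purS* is transcribed.
So PurS is produced and active.
With repressor HaxU bound, *torA* is not transcribed.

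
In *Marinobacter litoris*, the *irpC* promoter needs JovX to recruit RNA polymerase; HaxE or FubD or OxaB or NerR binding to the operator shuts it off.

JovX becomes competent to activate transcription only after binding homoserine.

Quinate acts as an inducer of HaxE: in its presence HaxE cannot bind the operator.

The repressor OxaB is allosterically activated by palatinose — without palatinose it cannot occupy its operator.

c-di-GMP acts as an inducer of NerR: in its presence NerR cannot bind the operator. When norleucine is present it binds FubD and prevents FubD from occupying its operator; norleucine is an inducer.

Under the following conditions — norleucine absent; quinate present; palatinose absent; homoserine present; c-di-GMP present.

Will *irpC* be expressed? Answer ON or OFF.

Quinate is present, so HaxE is inactive.
Norleucine is absent, so FubD is active.
Palatinose is absent, so OxaB is inactive.
Homoserine is present, so JovX is active.
c-di-GMP is present, so NerR is inactive.
With repressor FubD bound, *irpC* is not transcribed.

OFF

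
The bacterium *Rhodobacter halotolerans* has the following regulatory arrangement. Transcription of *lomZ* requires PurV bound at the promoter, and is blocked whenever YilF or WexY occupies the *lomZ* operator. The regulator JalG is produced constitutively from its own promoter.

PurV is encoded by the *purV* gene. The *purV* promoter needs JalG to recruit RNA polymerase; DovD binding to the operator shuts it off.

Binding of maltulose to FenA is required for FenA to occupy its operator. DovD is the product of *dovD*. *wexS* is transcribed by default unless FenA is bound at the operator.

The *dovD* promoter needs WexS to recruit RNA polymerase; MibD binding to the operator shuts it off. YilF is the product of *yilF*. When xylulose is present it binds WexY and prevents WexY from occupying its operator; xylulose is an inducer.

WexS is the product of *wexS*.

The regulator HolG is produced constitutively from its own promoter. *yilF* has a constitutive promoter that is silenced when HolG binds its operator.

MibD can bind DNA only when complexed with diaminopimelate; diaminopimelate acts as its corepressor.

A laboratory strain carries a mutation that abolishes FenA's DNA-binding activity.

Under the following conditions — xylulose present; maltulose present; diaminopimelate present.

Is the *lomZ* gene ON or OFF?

ON

HolG is produced constitutively and is active.
With repressor HolG bound, *yilF* is not transcribed.
So YilF is not produced.
JalG is produced constitutively and is active.
Diaminopimelate is present, so MibD is active.
FenA is non-functional in this strain, so it has no effect.
With no repressor bound, *wexS* is transcribed.
So WexS is produced and active.
With repressor MibD bound, *dovD* is not transcribed.
So DovD is not produced.
No repressor is bound and JalG is active, so *purV* is transcribed.
So PurV is produced and active.
Xylulose is present, so WexY is inactive.
No repressor is bound and PurV is active, so *lomZ* is transcribed.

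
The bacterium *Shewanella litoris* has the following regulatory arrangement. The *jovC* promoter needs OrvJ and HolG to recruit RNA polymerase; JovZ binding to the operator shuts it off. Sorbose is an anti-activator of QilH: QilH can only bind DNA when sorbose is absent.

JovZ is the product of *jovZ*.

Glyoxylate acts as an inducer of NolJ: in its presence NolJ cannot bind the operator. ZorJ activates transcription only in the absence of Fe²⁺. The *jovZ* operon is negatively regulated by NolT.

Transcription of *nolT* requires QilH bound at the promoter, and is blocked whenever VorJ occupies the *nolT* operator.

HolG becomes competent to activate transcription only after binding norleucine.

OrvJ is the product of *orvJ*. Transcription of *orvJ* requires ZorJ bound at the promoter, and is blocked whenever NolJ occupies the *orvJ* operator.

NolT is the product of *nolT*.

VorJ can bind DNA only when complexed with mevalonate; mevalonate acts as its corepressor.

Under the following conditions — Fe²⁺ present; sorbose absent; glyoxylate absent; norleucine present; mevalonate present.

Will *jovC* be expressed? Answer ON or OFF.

Glyoxylate is absent, so NolJ is active.
Fe²⁺ is present, so ZorJ is inactive.
With repressor NolJ bound, *orvJ* is not transcribed.
So OrvJ is not produced.
Norleucine is present, so HolG is active.
Mevalonate is present, so VorJ is active.
Sorbose is absent, so QilH is active.
With repressor VorJ bound, *nolT* is not transcribed.
So NolT is not produced.
With no repressor bound, *jovZ* is transcribed.
So JovZ is produced and active.
With repressor JovZ bound, *jovC* is not transcribed.

OFF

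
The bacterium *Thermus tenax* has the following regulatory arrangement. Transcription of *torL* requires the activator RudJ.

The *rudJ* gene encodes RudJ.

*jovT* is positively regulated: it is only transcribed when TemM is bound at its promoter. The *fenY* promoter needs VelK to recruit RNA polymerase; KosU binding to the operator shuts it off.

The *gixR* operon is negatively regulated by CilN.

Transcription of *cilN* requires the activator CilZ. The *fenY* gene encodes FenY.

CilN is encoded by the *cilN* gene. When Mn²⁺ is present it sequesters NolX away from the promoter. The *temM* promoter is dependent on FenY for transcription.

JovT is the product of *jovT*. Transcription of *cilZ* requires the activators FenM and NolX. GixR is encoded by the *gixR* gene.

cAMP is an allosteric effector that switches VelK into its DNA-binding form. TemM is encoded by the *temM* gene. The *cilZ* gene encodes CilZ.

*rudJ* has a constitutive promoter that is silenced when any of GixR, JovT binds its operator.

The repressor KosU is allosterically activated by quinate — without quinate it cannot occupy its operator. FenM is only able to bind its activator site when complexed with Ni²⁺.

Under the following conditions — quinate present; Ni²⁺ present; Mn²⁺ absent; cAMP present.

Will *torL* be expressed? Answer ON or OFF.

ON

Ni²⁺ is present, so FenM is active.
Mn²⁺ is absent, so NolX is active.
No repressor is bound and FenM and NolX are active, so *cilZ* is transcribed.
So CilZ is produced and active.
No repressor is bound and CilZ is active, so *cilN* is transcribed.
So CilN is produced and active.
With repressor CilN bound, *gixR* is not transcribed.
So GixR is not produced.
cAMP is present, so VelK is active.
Quinate is present, so KosU is active.
With repressor KosU bound, *fenY* is not transcribed.
So FenY is not produced.
Required activator FenY is absent, so *temM* is not transcribed.
So TemM is not produced.
Required activator TemM is absent, so *jovT* is not transcribed.
So JovT is not produced.
With no repressor bound, *rudJ* is transcribed.
So RudJ is produced and active.
No repressor is bound and RudJ is active, so *torL* is transcribed.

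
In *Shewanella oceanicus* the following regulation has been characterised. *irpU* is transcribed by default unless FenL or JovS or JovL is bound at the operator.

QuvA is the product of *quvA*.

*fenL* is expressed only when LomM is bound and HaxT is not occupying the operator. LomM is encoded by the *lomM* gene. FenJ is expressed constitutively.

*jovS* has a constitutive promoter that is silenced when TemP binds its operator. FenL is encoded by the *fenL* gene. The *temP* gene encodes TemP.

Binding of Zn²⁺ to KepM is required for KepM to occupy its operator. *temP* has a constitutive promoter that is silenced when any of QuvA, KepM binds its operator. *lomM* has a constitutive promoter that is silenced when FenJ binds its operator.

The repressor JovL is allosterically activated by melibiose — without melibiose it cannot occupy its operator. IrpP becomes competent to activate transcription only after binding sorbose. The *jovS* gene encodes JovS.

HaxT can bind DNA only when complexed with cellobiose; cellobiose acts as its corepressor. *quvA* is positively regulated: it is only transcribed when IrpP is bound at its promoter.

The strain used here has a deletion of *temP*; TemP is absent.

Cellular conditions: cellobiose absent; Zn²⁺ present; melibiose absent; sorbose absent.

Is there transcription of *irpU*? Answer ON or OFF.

FenJ is produced constitutively and is active.
With repressor FenJ bound, *lomM* is not transcribed.
So LomM is not produced.
Cellobiose is absent, so HaxT is inactive.
Required activator LomM is absent, so *fenL* is not transcribed.
So FenL is not produced.
TemP is non-functional in this strain, so it has no effect.
With no repressor bound, *jovS* is transcribed.
So JovS is produced and active.
Melibiose is absent, so JovL is inactive.
With repressor JovS bound, *irpU* is not transcribed.

OFF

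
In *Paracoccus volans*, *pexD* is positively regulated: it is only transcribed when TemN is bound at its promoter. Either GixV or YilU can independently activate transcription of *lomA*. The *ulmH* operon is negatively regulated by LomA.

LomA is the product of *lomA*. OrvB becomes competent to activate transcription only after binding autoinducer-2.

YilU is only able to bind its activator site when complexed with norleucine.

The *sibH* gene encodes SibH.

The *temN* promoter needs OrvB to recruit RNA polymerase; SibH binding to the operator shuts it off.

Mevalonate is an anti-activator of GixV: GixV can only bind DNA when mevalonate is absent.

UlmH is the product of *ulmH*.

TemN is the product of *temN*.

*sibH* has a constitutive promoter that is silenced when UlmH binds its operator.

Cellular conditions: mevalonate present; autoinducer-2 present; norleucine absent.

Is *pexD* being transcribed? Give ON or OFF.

ON

Mevalonate is present, so GixV is inactive.
Norleucine is absent, so YilU is inactive.
No activator is available at the *lomA* promoter, so *lomA* is not transcribed.
So LomA is not produced.
With no repressor bound, *ulmH* is transcribed.
So UlmH is produced and active.
With repressor UlmH bound, *sibH* is not transcribed.
So SibH is not produced.
Autoinducer-2 is present, so OrvB is active.
No repressor is bound and OrvB is active, so *temN* is transcribed.
So TemN is produced and active.
No repressor is bound and TemN is active, so *pexD* is transcribed.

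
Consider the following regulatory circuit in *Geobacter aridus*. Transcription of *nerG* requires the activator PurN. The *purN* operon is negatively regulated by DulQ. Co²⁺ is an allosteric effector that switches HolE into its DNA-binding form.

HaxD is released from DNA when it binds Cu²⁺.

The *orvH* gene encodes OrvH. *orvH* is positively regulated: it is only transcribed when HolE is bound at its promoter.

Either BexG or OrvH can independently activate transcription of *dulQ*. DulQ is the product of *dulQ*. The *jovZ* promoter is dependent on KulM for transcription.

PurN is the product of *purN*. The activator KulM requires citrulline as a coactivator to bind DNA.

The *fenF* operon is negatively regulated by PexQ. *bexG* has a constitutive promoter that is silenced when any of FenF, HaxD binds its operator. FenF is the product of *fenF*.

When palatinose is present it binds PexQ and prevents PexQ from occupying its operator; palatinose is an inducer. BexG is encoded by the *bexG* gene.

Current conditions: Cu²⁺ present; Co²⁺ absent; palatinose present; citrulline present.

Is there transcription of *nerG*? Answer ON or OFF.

Palatinose is present, so PexQ is inactive.
With no repressor bound, *fenF* is transcribed.
So FenF is produced and active.
Cu²⁺ is present, so HaxD is inactive.
With repressor FenF bound, *bexG* is not transcribed.
So BexG is not produced.
Co²⁺ is absent, so HolE is inactive.
Required activator HolE is absent, so *orvH* is not transcribed.
So OrvH is not produced.
No activator is available at the *dulQ* promoter, so *dulQ* is not transcribed.
So DulQ is not produced.
With no repressor bound, *purN* is transcribed.
So PurN is produced and active.
No repressor is bound and PurN is active, so *nerG* is transcribed.

ON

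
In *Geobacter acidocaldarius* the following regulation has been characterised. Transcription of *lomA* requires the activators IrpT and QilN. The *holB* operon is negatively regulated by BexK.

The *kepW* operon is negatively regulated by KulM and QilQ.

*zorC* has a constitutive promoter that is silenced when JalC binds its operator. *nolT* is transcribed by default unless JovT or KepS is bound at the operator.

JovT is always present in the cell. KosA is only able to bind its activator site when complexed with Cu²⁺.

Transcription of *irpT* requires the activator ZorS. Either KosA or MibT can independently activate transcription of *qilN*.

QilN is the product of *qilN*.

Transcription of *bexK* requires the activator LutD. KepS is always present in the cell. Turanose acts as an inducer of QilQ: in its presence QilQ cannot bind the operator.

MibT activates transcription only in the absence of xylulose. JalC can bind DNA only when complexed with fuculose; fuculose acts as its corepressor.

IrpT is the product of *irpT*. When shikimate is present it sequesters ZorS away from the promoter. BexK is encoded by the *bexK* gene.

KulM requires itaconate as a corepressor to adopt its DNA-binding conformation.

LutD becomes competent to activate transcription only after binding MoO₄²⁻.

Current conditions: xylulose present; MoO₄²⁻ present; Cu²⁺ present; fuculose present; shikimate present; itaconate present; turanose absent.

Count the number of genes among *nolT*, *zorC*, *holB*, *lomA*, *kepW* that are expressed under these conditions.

0

JovT is produced constitutively and is active.
KepS is produced constitutively and is active.
With repressor JovT bound, *nolT* is not transcribed.
→ *nolT* is OFF.
Fuculose is present, so JalC is active.
With repressor JalC bound, *zorC* is not transcribed.
→ *zorC* is OFF.
MoO₄²⁻ is present, so LutD is active.
No repressor is bound and LutD is active, so *bexK* is transcribed.
So BexK is produced and active.
With repressor BexK bound, *holB* is not transcribed.
→ *holB* is OFF.
Shikimate is present, so ZorS is inactive.
Required activator ZorS is absent, so *irpT* is not transcribed.
So IrpT is not produced.
Cu²⁺ is present, so KosA is active.
Xylulose is present, so MibT is inactive.
Activator KosA is present, so *qilN* is transcribed.
So QilN is produced and active.
Required activator IrpT is absent, so *lomA* is not transcribed.
→ *lomA* is OFF.
Itaconate is present, so KulM is active.
Turanose is absent, so QilQ is active.
With repressor KulM bound, *kepW* is not transcribed.
→ *kepW* is OFF.
0 of the 5 genes are transcribed.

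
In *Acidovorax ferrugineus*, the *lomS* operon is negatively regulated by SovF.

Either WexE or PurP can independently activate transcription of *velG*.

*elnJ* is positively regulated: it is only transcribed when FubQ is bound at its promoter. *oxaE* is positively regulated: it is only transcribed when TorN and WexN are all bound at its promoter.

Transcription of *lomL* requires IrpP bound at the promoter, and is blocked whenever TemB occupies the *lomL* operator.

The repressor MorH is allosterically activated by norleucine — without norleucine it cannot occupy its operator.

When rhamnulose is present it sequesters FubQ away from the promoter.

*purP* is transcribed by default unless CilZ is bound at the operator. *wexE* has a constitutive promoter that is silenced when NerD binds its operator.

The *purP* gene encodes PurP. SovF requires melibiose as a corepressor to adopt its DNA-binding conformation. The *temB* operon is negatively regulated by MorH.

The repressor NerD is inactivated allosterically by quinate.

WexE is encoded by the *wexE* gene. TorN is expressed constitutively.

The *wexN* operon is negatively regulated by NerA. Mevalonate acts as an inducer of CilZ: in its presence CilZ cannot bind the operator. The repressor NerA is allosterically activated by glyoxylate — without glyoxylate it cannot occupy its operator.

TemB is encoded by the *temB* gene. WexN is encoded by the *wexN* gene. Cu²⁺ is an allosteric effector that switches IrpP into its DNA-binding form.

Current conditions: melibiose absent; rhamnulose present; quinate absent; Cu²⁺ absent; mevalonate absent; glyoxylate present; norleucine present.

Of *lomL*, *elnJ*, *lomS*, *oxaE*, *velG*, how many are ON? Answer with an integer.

1

Cu²⁺ is absent, so IrpP is inactive.
Norleucine is present, so MorH is active.
With repressor MorH bound, *temB* is not transcribed.
So TemB is not produced.
Required activator IrpP is absent, so *lomL* is not transcribed.
→ *lomL* is OFF.
Rhamnulose is present, so FubQ is inactive.
Required activator FubQ is absent, so *elnJ* is not transcribed.
→ *elnJ* is OFF.
Melibiose is absent, so SovF is inactive.
With no repressor bound, *lomS* is transcribed.
→ *lomS* is ON.
TorN is produced constitutively and is active.
Glyoxylate is present, so NerA is active.
With repressor NerA bound, *wexN* is not transcribed.
So WexN is not produced.
Required activator WexN is absent, so *oxaE* is not transcribed.
→ *oxaE* is OFF.
Quinate is absent, so NerD is active.
With repressor NerD bound, *wexE* is not transcribed.
So WexE is not produced.
Mevalonate is absent, so CilZ is active.
With repressor CilZ bound, *purP* is not transcribed.
So PurP is not produced.
No activator is available at the *velG* promoter, so *velG* is not transcribed.
→ *velG* is OFF.
1 of the 5 genes is transcribed.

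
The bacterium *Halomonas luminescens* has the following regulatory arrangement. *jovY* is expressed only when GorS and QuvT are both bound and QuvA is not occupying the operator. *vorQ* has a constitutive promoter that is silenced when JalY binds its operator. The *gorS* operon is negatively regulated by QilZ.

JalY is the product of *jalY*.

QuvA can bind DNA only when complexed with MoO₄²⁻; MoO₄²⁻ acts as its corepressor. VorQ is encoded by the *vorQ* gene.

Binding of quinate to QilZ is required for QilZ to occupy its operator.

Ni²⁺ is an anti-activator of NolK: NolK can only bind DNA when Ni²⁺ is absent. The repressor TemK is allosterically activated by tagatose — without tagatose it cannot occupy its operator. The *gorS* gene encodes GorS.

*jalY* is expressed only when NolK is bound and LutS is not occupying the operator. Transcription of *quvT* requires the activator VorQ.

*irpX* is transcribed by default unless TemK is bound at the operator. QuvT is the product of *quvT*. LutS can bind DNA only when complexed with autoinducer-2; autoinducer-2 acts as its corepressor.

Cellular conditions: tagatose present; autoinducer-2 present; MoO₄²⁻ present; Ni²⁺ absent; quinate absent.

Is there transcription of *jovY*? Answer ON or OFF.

Quinate is absent, so QilZ is inactive.
With no repressor bound, *gorS* is transcribed.
So GorS is produced and active.
MoO₄²⁻ is present, so QuvA is active.
Ni²⁺ is absent, so NolK is active.
Autoinducer-2 is present, so LutS is active.
With repressor LutS bound, *jalY* is not transcribed.
So JalY is not produced.
With no repressor bound, *vorQ* is transcribed.
So VorQ is produced and active.
No repressor is bound and VorQ is active, so *quvT* is transcribed.
So QuvT is produced and active.
With repressor QuvA bound, *jovY* is not transcribed.

OFF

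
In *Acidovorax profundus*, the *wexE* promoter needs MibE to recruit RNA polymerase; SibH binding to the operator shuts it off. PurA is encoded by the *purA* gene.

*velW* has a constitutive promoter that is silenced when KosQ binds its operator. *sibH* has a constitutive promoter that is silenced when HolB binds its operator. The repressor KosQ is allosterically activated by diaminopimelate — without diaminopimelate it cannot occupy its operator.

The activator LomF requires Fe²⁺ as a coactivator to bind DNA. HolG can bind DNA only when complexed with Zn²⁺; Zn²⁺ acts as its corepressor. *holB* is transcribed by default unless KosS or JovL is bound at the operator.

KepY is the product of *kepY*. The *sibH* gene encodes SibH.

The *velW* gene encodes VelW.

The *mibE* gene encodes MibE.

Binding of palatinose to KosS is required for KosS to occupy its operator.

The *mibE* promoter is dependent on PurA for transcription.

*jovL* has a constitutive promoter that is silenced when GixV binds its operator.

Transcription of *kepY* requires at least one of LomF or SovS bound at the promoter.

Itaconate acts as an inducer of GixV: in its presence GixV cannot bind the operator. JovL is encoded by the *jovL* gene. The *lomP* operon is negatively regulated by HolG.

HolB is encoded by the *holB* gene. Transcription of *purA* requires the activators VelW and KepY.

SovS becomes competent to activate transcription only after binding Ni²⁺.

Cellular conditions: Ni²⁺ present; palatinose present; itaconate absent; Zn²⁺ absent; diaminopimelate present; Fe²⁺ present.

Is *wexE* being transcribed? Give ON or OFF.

Palatinose is present, so KosS is active.
Itaconate is absent, so GixV is active.
With repressor GixV bound, *jovL* is not transcribed.
So JovL is not produced.
With repressor KosS bound, *holB* is not transcribed.
So HolB is not produced.
With no repressor bound, *sibH* is transcribed.
So SibH is produced and active.
Diaminopimelate is present, so KosQ is active.
With repressor KosQ bound, *velW* is not transcribed.
So VelW is not produced.
Fe²⁺ is present, so LomF is active.
Ni²⁺ is present, so SovS is active.
Activator LomF is present, so *kepY* is transcribed.
So KepY is produced and active.
Required activator VelW is absent, so *purA* is not transcribed.
So PurA is not produced.
Required activator PurA is absent, so *mibE* is not transcribed.
So MibE is not produced.
With repressor SibH bound, *wexE* is not transcribed.

OFF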